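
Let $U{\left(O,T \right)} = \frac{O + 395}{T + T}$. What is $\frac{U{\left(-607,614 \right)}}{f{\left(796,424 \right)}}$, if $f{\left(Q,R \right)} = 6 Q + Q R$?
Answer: $- \frac{53}{105079960} \approx -5.0438 \cdot 10^{-7}$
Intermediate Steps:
$U{\left(O,T \right)} = \frac{395 + O}{2 T}$
$\frac{U{\left(-607,614 \right)}}{f{\left(796,424 \right)}} = \frac{\frac{1}{2} \cdot \frac{1}{614} \left(395 - 607\right)}{796 \left(6 + 424\right)} = \frac{\frac{1}{2} \cdot \frac{1}{614} \left(-212\right)}{796 \cdot 430} = - \frac{53}{307 \cdot 342280} = \left(- \frac{53}{307}\right) \frac{1}{342280} = - \frac{53}{105079960}$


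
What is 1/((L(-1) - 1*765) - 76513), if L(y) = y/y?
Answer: -1/77277 ≈ -1.2940e-5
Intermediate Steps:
L(y) = 1
1/((L(-1) - 1*765) - 76513) = 1/((1 - 1*765) - 76513) = 1/((1 - 765) - 76513) = 1/(-764 - 76513) = 1/(-77277) = -1/77277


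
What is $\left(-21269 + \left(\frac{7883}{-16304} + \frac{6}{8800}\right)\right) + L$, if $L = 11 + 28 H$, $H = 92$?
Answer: $- \frac{5235298748}{280225} \approx -18682.0$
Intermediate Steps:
$L = 2587$ ($L = 11 + 28 \cdot 92 = 11 + 2576 = 2587$)
$\left(-21269 + \left(\frac{7883}{-16304} + \frac{6}{8800}\right)\right) + L = \left(-21269 + \left(\frac{7883}{-16304} + \frac{6}{8800}\right)\right) + 2587 = \left(-21269 + \left(7883 \left(- \frac{1}{16304}\right) + 6 \cdot \frac{1}{8800}\right)\right) + 2587 = \left(-21269 + \left(- \frac{7883}{16304} + \frac{3}{4400}\right)\right) + 2587 = \left(-21269 - \frac{135298}{280225}\right) + 2587 = - \frac{5960240823}{280225} + 2587 = - \frac{5235298748}{280225}$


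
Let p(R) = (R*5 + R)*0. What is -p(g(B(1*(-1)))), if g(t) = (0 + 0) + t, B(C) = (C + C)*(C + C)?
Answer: 0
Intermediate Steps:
B(C) = 4*C**2 (B(C) = (2*C)*(2*C) = 4*C**2)
g(t) = t (g(t) = 0 + t = t)
p(R) = 0 (p(R) = (5*R + R)*0 = (6*R)*0 = 0)
-p(g(B(1*(-1)))) = -1*0 = 0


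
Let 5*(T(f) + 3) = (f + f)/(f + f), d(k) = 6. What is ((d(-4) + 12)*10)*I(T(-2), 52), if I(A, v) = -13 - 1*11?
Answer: -4320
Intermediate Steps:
T(f) = -14/5 (T(f) = -3 + ((f + f)/(f + f))/5 = -3 + ((2*f)/((2*f)))/5 = -3 + ((2*f)*(1/(2*f)))/5 = -3 + (⅕)*1 = -3 + ⅕ = -14/5)
I(A, v) = -24 (I(A, v) = -13 - 11 = -24)
((d(-4) + 12)*10)*I(T(-2), 52) = ((6 + 12)*10)*(-24) = (18*10)*(-24) = 180*(-24) = -4320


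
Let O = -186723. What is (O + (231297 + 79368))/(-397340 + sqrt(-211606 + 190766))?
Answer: -31568663/101204549 - 1589*I*sqrt(5210)/1012045490 ≈ -0.31193 - 0.00011333*I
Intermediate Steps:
(O + (231297 + 79368))/(-397340 + sqrt(-211606 + 190766)) = (-186723 + (231297 + 79368))/(-397340 + sqrt(-211606 + 190766)) = (-186723 + 310665)/(-397340 + sqrt(-20840)) = 123942/(-397340 + 2*I*sqrt(5210))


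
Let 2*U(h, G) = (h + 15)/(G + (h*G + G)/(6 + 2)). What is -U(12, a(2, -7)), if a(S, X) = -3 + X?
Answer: 18/35 ≈ 0.51429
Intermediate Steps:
U(h, G) = (15 + h)/(2*(9*G/8 + G*h/8)) (U(h, G) = ((h + 15)/(G + (h*G + G)/(6 + 2)))/2 = ((15 + h)/(G + (G*h + G)/8))/2 = ((15 + h)/(G + (G + G*h)/8))/2 = ((15 + h)/(G + (G/8 + G*h/8)))/2 = ((15 + h)/(9*G/8 + G*h/8))/2 = (15 + h)/(2*(9*G/8 + G*h/8)))
-U(12, a(2, -7)) = -4*(15 + 12)/((-3 - 7)*(9 + 12)) = -4*27/((-10)*21) = -4*(-1)*27/(10*21) = -1*(-18/35) = 18/35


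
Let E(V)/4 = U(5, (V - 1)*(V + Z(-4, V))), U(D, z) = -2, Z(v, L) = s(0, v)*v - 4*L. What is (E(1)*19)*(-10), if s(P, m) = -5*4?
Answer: 1520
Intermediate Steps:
s(P, m) = -20
Z(v, L) = -20*v - 4*L
E(V) = -8 (E(V) = 4*(-2) = -8)
(E(1)*19)*(-10) = -8*19*(-10) = -152*(-10) = 1520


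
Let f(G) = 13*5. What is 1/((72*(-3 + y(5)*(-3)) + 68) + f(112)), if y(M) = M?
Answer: -1/1163 ≈ -0.00085985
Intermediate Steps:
f(G) = 65
1/((72*(-3 + y(5)*(-3)) + 68) + f(112)) = 1/((72*(-3 + 5*(-3)) + 68) + 65) = 1/((72*(-3 - 15) + 68) + 65) = 1/((72*(-18) + 68) + 65) = 1/((-1296 + 68) + 65) = 1/(-1228 + 65) = 1/(-1163) = -1/1163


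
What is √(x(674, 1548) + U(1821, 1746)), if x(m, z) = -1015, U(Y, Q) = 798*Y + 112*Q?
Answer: √1647695 ≈ 1283.6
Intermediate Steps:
U(Y, Q) = 112*Q + 798*Y
√(x(674, 1548) + U(1821, 1746)) = √(-1015 + (112*1746 + 798*1821)) = √(-1015 + (195552 + 1453158)) = √(-1015 + 1648710) = √1647695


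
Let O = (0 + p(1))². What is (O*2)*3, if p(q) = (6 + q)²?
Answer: 14406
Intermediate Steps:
O = 2401 (O = (0 + (6 + 1)²)² = (0 + 7²)² = (0 + 49)² = 49² = 2401)
(O*2)*3 = (2401*2)*3 = 4802*3 = 14406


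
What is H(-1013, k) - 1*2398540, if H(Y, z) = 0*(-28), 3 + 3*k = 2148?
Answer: -2398540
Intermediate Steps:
k = 715 (k = -1 + (⅓)*2148 = -1 + 716 = 715)
H(Y, z) = 0
H(-1013, k) - 1*2398540 = 0 - 1*2398540 = 0 - 2398540 = -2398540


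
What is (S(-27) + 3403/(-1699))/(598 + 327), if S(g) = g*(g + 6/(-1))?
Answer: 1510406/1571575 ≈ 0.96108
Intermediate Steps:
S(g) = g*(-6 + g) (S(g) = g*(g + 6*(-1)) = g*(g - 6) = g*(-6 + g))
(S(-27) + 3403/(-1699))/(598 + 327) = (-27*(-6 - 27) + 3403/(-1699))/(598 + 327) = (-27*(-33) + 3403*(-1/1699))/925 = (891 - 3403/1699)*(1/925) = (1510406/1699)*(1/925) = 1510406/1571575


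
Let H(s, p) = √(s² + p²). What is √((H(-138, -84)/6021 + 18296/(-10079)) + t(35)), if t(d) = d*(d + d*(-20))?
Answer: √(-1058304604538946699 + 226537317430*√29)/6742851 ≈ 152.57*I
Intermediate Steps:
t(d) = -19*d² (t(d) = d*(d - 20*d) = d*(-19*d) = -19*d²)
H(s, p) = √(p² + s²)
√((H(-138, -84)/6021 + 18296/(-10079)) + t(35)) = √((√((-84)² + (-138)²)/6021 + 18296/(-10079)) - 19*35²) = √((√(7056 + 19044)*(1/6021) + 18296*(-1/10079)) - 19*1225) = √((√26100*(1/6021) - 18296/10079) - 23275) = √(((30*√29)*(1/6021) - 18296/10079) - 23275) = √((10*√29/2007 - 18296/10079) - 23275) = √((-18296/10079 + 10*√29/2007) - 23275) = √(-234607021/10079 + 10*√29/2007)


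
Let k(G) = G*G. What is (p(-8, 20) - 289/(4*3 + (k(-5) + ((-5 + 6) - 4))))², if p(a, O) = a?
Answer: 1089/4 ≈ 272.25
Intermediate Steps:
k(G) = G²
(p(-8, 20) - 289/(4*3 + (k(-5) + ((-5 + 6) - 4))))² = (-8 - 289/(4*3 + ((-5)² + ((-5 + 6) - 4))))² = (-8 - 289/(12 + (25 + (1 - 4))))² = (-8 - 289/(12 + (25 - 3)))² = (-8 - 289/(12 + 22))² = (-8 - 289/34)² = (-8 - 289*1/34)² = (-8 - 17/2)² = (-33/2)² = 1089/4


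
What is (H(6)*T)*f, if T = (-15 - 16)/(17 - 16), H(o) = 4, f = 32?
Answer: -3968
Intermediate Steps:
T = -31 (T = -31/1 = -31*1 = -31)
(H(6)*T)*f = (4*(-31))*32 = -124*32 = -3968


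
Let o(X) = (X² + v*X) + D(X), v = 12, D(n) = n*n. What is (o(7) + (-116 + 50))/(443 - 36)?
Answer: 116/407 ≈ 0.28501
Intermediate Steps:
D(n) = n²
o(X) = 2*X² + 12*X (o(X) = (X² + 12*X) + X² = 2*X² + 12*X)
(o(7) + (-116 + 50))/(443 - 36) = (2*7*(6 + 7) + (-116 + 50))/(443 - 36) = (2*7*13 - 66)/407 = (182 - 66)*(1/407) = 116*(1/407) = 116/407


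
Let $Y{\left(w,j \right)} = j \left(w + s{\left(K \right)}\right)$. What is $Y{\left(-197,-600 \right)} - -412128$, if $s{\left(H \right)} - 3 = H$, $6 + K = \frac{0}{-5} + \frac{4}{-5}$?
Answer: $532608$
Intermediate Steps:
$K = - \frac{34}{5}$ ($K = -6 + \left(\frac{0}{-5} + \frac{4}{-5}\right) = -6 + \left(0 \left(- \frac{1}{5}\right) + 4 \left(- \frac{1}{5}\right)\right) = -6 + \left(0 - \frac{4}{5}\right) = -6 - \frac{4}{5} = - \frac{34}{5} \approx -6.8$)
$s{\left(H \right)} = 3 + H$
$Y{\left(w,j \right)} = j \left(- \frac{19}{5} + w\right)$ ($Y{\left(w,j \right)} = j \left(w + \left(3 - \frac{34}{5}\right)\right) = j \left(w - \frac{19}{5}\right) = j \left(- \frac{19}{5} + w\right)$)
$Y{\left(-197,-600 \right)} - -412128 = \frac{1}{5} \left(-600\right) \left(-19 + 5 \left(-197\right)\right) - -412128 = \frac{1}{5} \left(-600\right) \left(-19 - 985\right) + 412128 = \frac{1}{5} \left(-600\right) \left(-1004\right) + 412128 = 120480 + 412128 = 532608$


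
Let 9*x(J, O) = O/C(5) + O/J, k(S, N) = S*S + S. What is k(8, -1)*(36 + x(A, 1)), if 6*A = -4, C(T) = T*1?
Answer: 12908/5 ≈ 2581.6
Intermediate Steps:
C(T) = T
k(S, N) = S + S² (k(S, N) = S² + S = S + S²)
A = -⅔ (A = (⅙)*(-4) = -⅔ ≈ -0.66667)
x(J, O) = O/45 + O/(9*J) (x(J, O) = (O/5 + O/J)/9 = O/45 + O/(9*J))
k(8, -1)*(36 + x(A, 1)) = (8*(1 + 8))*(36 + (1/45)*1*(5 - ⅔)/(-⅔)) = (8*9)*(36 + (1/45)*1*(-3/2)*(13/3)) = 72*(36 - 13/90) = 72*(3227/90) = 12908/5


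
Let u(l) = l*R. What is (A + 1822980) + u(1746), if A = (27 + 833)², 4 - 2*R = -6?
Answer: 2571310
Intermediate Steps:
R = 5 (R = 2 - ½*(-6) = 2 + 3 = 5)
u(l) = 5*l (u(l) = l*5 = 5*l)
A = 739600 (A = 860² = 739600)
(A + 1822980) + u(1746) = (739600 + 1822980) + 5*1746 = 2562580 + 8730 = 2571310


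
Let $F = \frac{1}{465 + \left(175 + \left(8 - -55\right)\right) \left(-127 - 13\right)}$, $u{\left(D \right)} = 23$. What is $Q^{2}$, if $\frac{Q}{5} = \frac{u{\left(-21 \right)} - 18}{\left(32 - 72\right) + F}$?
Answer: $\frac{674656890625}{1727124268401} \approx 0.39062$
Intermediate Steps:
$F = - \frac{1}{32855}$ ($F = \frac{1}{465 + \left(175 + \left(8 + 55\right)\right) \left(-140\right)} = \frac{1}{465 + \left(175 + 63\right) \left(-140\right)} = \frac{1}{465 + 238 \left(-140\right)} = \frac{1}{465 - 33320} = \frac{1}{-32855} = - \frac{1}{32855} \approx -3.0437 \cdot 10^{-5}$)
$Q = - \frac{821375}{1314201}$ ($Q = 5 \frac{23 - 18}{\left(32 - 72\right) - \frac{1}{32855}} = 5 \frac{5}{-40 - \frac{1}{32855}} = 5 \frac{5}{- \frac{1314201}{32855}} = 5 \cdot 5 \left(- \frac{32855}{1314201}\right) = 5 \left(- \frac{164275}{1314201}\right) = - \frac{821375}{1314201} \approx -0.625$)
$Q^{2} = \left(- \frac{821375}{1314201}\right)^{2} = \frac{674656890625}{1727124268401}$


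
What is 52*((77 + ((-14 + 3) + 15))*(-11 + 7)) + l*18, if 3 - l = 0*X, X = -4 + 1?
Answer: -16794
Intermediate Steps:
X = -3
l = 3 (l = 3 - 0*(-3) = 3 - 1*0 = 3 + 0 = 3)
52*((77 + ((-14 + 3) + 15))*(-11 + 7)) + l*18 = 52*((77 + ((-14 + 3) + 15))*(-11 + 7)) + 3*18 = 52*((77 + (-11 + 15))*(-4)) + 54 = 52*((77 + 4)*(-4)) + 54 = 52*(81*(-4)) + 54 = 52*(-324) + 54 = -16848 + 54 = -16794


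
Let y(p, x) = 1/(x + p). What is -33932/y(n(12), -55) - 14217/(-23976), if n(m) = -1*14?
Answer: 18711738275/7992 ≈ 2.3413e+6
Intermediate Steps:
n(m) = -14
y(p, x) = 1/(p + x)
-33932/y(n(12), -55) - 14217/(-23976) = -33932/(1/(-14 - 55)) - 14217/(-23976) = -33932/(1/(-69)) - 14217*(-1/23976) = -33932/(-1/69) + 4739/7992 = -33932*(-69) + 4739/7992 = 2341308 + 4739/7992 = 18711738275/7992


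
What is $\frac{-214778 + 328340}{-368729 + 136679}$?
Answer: $- \frac{18927}{38675} \approx -0.48939$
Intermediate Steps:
$\frac{-214778 + 328340}{-368729 + 136679} = \frac{113562}{-232050} = 113562 \left(- \frac{1}{232050}\right) = - \frac{18927}{38675}$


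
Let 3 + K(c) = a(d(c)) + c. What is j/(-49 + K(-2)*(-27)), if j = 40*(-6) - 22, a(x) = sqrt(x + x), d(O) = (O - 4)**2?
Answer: 5633/11273 + 10611*sqrt(2)/11273 ≈ 1.8309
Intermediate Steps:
d(O) = (-4 + O)**2
a(x) = sqrt(2)*sqrt(x) (a(x) = sqrt(2*x) = sqrt(2)*sqrt(x))
K(c) = -3 + c + sqrt(2)*sqrt((-4 + c)**2) (K(c) = -3 + (sqrt(2)*sqrt((-4 + c)**2) + c) = -3 + (c + sqrt(2)*sqrt((-4 + c)**2)) = -3 + c + sqrt(2)*sqrt((-4 + c)**2))
j = -262 (j = -240 - 22 = -262)
j/(-49 + K(-2)*(-27)) = -262/(-49 + (-3 - 2 + sqrt(2)*sqrt((-4 - 2)**2))*(-27)) = -262/(-49 + (-3 - 2 + sqrt(2)*sqrt((-6)**2))*(-27)) = -262/(-49 + (-3 - 2 + sqrt(2)*sqrt(36))*(-27)) = -262/(-49 + (-3 - 2 + sqrt(2)*6)*(-27)) = -262/(-49 + (-3 - 2 + 6*sqrt(2))*(-27)) = -262/(-49 + (-5 + 6*sqrt(2))*(-27)) = -262/(-49 + (135 - 162*sqrt(2))) = -262/(86 - 162*sqrt(2))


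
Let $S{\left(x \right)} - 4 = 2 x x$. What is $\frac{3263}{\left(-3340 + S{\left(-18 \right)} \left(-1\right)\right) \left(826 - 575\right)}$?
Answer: $- \frac{13}{3992} \approx -0.0032565$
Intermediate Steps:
$S{\left(x \right)} = 4 + 2 x^{2}$ ($S{\left(x \right)} = 4 + 2 x x = 4 + 2 x^{2}$)
$\frac{3263}{\left(-3340 + S{\left(-18 \right)} \left(-1\right)\right) \left(826 - 575\right)} = \frac{3263}{\left(-3340 + \left(4 + 2 \left(-18\right)^{2}\right) \left(-1\right)\right) \left(826 - 575\right)} = \frac{3263}{\left(-3340 + \left(4 + 2 \cdot 324\right) \left(-1\right)\right) 251} = \frac{3263}{\left(-3340 + \left(4 + 648\right) \left(-1\right)\right) 251} = \frac{3263}{\left(-3340 + 652 \left(-1\right)\right) 251} = \frac{3263}{\left(-3340 - 652\right) 251} = \frac{3263}{\left(-3992\right) 251} = \frac{3263}{-1001992} = 3263 \left(- \frac{1}{1001992}\right) = - \frac{13}{3992}$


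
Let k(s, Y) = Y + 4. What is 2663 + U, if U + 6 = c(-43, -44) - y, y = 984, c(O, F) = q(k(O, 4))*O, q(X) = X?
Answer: 1329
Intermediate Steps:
k(s, Y) = 4 + Y
c(O, F) = 8*O (c(O, F) = (4 + 4)*O = 8*O)
U = -1334 (U = -6 + (8*(-43) - 1*984) = -6 + (-344 - 984) = -6 - 1328 = -1334)
2663 + U = 2663 - 1334 = 1329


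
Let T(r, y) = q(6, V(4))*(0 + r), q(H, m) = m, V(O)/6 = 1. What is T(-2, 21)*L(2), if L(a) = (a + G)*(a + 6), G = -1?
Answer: -96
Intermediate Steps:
V(O) = 6 (V(O) = 6*1 = 6)
T(r, y) = 6*r (T(r, y) = 6*(0 + r) = 6*r)
L(a) = (-1 + a)*(6 + a) (L(a) = (a - 1)*(a + 6) = (-1 + a)*(6 + a))
T(-2, 21)*L(2) = (6*(-2))*(-6 + 2² + 5*2) = -12*(-6 + 4 + 10) = -12*8 = -96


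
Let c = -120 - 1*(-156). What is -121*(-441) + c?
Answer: 53397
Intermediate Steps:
c = 36 (c = -120 + 156 = 36)
-121*(-441) + c = -121*(-441) + 36 = 53361 + 36 = 53397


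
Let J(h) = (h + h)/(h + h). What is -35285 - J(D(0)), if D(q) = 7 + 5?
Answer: -35286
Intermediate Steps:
D(q) = 12
J(h) = 1 (J(h) = (2*h)/((2*h)) = (2*h)*(1/(2*h)) = 1)
-35285 - J(D(0)) = -35285 - 1*1 = -35285 - 1 = -35286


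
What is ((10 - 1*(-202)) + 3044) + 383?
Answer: 3639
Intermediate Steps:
((10 - 1*(-202)) + 3044) + 383 = ((10 + 202) + 3044) + 383 = (212 + 3044) + 383 = 3256 + 383 = 3639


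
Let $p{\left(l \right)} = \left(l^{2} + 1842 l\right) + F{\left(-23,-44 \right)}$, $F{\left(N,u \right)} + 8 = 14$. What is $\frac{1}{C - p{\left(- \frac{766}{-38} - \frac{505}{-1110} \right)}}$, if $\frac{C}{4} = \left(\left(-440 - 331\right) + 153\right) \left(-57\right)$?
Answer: $\frac{17791524}{1823706669107} \approx 9.7557 \cdot 10^{-6}$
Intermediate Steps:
$F{\left(N,u \right)} = 6$ ($F{\left(N,u \right)} = -8 + 14 = 6$)
$C = 140904$ ($C = 4 \left(\left(-440 - 331\right) + 153\right) \left(-57\right) = 4 \left(-771 + 153\right) \left(-57\right) = 4 \left(\left(-618\right) \left(-57\right)\right) = 4 \cdot 35226 = 140904$)
$p{\left(l \right)} = 6 + l^{2} + 1842 l$ ($p{\left(l \right)} = \left(l^{2} + 1842 l\right) + 6 = 6 + l^{2} + 1842 l$)
$\frac{1}{C - p{\left(- \frac{766}{-38} - \frac{505}{-1110} \right)}} = \frac{1}{140904 - \left(6 + \left(- \frac{766}{-38} - \frac{505}{-1110}\right)^{2} + 1842 \left(- \frac{766}{-38} - \frac{505}{-1110}\right)\right)} = \frac{1}{140904 - \left(6 + \left(\left(-766\right) \left(- \frac{1}{38}\right) - - \frac{101}{222}\right)^{2} + 1842 \left(\left(-766\right) \left(- \frac{1}{38}\right) - - \frac{101}{222}\right)\right)} = \frac{1}{140904 - \left(6 + \left(\frac{383}{19} + \frac{101}{222}\right)^{2} + 1842 \left(\frac{383}{19} + \frac{101}{222}\right)\right)} = \frac{1}{140904 - \left(6 + \left(\frac{86945}{4218}\right)^{2} + 1842 \cdot \frac{86945}{4218}\right)} = \frac{1}{140904 - \left(6 + \frac{7559433025}{17791524} + \frac{26692115}{703}\right)} = \frac{1}{140904 - \frac{683190228589}{17791524}} = \frac{1}{\frac{1823706669107}{17791524}} = \frac{17791524}{1823706669107}$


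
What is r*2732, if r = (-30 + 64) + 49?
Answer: 226756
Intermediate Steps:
r = 83 (r = 34 + 49 = 83)
r*2732 = 83*2732 = 226756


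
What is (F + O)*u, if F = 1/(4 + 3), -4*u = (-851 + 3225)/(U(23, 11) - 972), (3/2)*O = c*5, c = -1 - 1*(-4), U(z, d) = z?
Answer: 84277/13286 ≈ 6.3433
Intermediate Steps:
c = 3 (c = -1 + 4 = 3)
O = 10 (O = 2*(3*5)/3 = (⅔)*15 = 10)
u = 1187/1898 (u = -(-851 + 3225)/(4*(23 - 972)) = -1187/(2*(-949)) = -1187*(-1)/(2*949) = -¼*(-2374/949) = 1187/1898 ≈ 0.62539)
F = ⅐ (F = 1/7 = ⅐ ≈ 0.14286)
(F + O)*u = (⅐ + 10)*(1187/1898) = (71/7)*(1187/1898) = 84277/13286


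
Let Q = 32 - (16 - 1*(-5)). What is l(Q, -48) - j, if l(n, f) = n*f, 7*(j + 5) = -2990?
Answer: -671/7 ≈ -95.857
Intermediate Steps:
j = -3025/7 (j = -5 + (⅐)*(-2990) = -5 - 2990/7 = -3025/7 ≈ -432.14)
Q = 11 (Q = 32 - (16 + 5) = 32 - 1*21 = 32 - 21 = 11)
l(n, f) = f*n
l(Q, -48) - j = -48*11 - 1*(-3025/7) = -528 + 3025/7 = -671/7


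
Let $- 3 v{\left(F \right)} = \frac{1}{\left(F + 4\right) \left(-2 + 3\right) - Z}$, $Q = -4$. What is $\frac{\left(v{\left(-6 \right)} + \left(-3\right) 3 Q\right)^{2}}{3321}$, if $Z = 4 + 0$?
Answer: $\frac{421201}{1076004} \approx 0.39145$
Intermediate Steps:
$Z = 4$
$v{\left(F \right)} = - \frac{1}{3 F}$ ($v{\left(F \right)} = - \frac{1}{3 \left(\left(F + 4\right) \left(-2 + 3\right) - 4\right)} = - \frac{1}{3 \left(\left(4 + F\right) 1 - 4\right)} = - \frac{1}{3 \left(\left(4 + F\right) - 4\right)} = - \frac{1}{3 F}$)
$\frac{\left(v{\left(-6 \right)} + \left(-3\right) 3 Q\right)^{2}}{3321} = \frac{\left(- \frac{1}{3 \left(-6\right)} + \left(-3\right) 3 \left(-4\right)\right)^{2}}{3321} = \left(\left(- \frac{1}{3}\right) \left(- \frac{1}{6}\right) - -36\right)^{2} \cdot \frac{1}{3321} = \left(\frac{1}{18} + 36\right)^{2} \cdot \frac{1}{3321} = \left(\frac{649}{18}\right)^{2} \cdot \frac{1}{3321} = \frac{421201}{324} \cdot \frac{1}{3321} = \frac{421201}{1076004}$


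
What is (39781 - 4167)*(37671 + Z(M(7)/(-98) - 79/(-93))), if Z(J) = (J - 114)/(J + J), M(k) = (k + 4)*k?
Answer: 108712465087/83 ≈ 1.3098e+9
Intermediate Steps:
M(k) = k*(4 + k) (M(k) = (4 + k)*k = k*(4 + k))
Z(J) = (-114 + J)/(2*J) (Z(J) = (-114 + J)/((2*J)) = (-114 + J)*(1/(2*J)) = (-114 + J)/(2*J))
(39781 - 4167)*(37671 + Z(M(7)/(-98) - 79/(-93))) = (39781 - 4167)*(37671 + (-114 + ((7*(4 + 7))/(-98) - 79/(-93)))/(2*((7*(4 + 7))/(-98) - 79/(-93)))) = 35614*(37671 + (-114 + ((7*11)*(-1/98) - 79*(-1/93)))/(2*((7*11)*(-1/98) - 79*(-1/93)))) = 35614*(37671 + (-114 + (77*(-1/98) + 79/93))/(2*(77*(-1/98) + 79/93))) = 35614*(37671 + (-114 + (-11/14 + 79/93))/(2*(-11/14 + 79/93))) = 35614*(37671 + (-114 + 83/1302)/(2*(83/1302))) = 35614*(37671 + (½)*(1302/83)*(-148345/1302)) = 35614*(37671 - 148345/166) = 35614*(6105041/166) = 108712465087/83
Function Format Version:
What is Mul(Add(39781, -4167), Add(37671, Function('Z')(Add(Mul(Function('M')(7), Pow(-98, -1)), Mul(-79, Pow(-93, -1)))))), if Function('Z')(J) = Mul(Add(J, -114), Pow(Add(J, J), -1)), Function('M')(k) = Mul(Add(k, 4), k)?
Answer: Rational(108712465087, 83) ≈ 1.3098e+9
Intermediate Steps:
Function('M')(k) = Mul(k, Add(4, k)) (Function('M')(k) = Mul(Add(4, k), k) = Mul(k, Add(4, k)))
Function('Z')(J) = Mul(Rational(1, 2), Pow(J, -1), Add(-114, J)) (Function('Z')(J) = Mul(Add(-114, J), Pow(Mul(2, J), -1)) = Mul(Add(-114, J), Mul(Rational(1, 2), Pow(J, -1))) = Mul(Rational(1, 2), Pow(J, -1), Add(-114, J)))
Mul(Add(39781, -4167), Add(37671, Function('Z')(Add(Mul(Function('M')(7), Pow(-98, -1)), Mul(-79, Pow(-93, -1)))))) = Mul(Add(39781, -4167), Add(37671, Mul(Rational(1, 2), Pow(Add(Mul(Mul(7, Add(4, 7)), Pow(-98, -1)), Mul(-79, Pow(-93, -1))), -1), Add(-114, Add(Mul(Mul(7, Add(4, 7)), Pow(-98, -1)), Mul(-79, Pow(-93, -1))))))) = Mul(35614, Add(37671, Mul(Rational(1, 2), Pow(Add(Mul(Mul(7, 11), Rational(-1, 98)), Mul(-79, Rational(-1, 93))), -1), Add(-114, Add(Mul(Mul(7, 11), Rational(-1, 98)), Mul(-79, Rational(-1, 93))))))) = Mul(35614, Add(37671, Mul(Rational(1, 2), Pow(Add(Mul(77, Rational(-1, 98)), Rational(79, 93)), -1), Add(-114, Add(Mul(77, Rational(-1, 98)), Rational(79, 93)))))) = Mul(35614, Add(37671, Mul(Rational(1, 2), Pow(Add(Rational(-11, 14), Rational(79, 93)), -1), Add(-114, Add(Rational(-11, 14), Rational(79, 93)))))) = Mul(35614, Add(37671, Mul(Rational(1, 2), Pow(Rational(83, 1302), -1), Add(-114, Rational(83, 1302))))) = Mul(35614, Add(37671, Mul(Rational(1, 2), Rational(1302, 83), Rational(-148345, 1302)))) = Mul(35614, Add(37671, Rational(-148345, 166))) = Mul(35614, Rational(6105041, 166)) = Rational(108712465087, 83)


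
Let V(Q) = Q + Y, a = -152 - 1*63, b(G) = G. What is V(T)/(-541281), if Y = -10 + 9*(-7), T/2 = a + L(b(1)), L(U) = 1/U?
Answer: 167/180427 ≈ 0.00092558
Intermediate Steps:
a = -215 (a = -152 - 63 = -215)
T = -428 (T = 2*(-215 + 1/1) = 2*(-215 + 1) = 2*(-214) = -428)
Y = -73 (Y = -10 - 63 = -73)
V(Q) = -73 + Q (V(Q) = Q - 73 = -73 + Q)
V(T)/(-541281) = (-73 - 428)/(-541281) = -501*(-1/541281) = 167/180427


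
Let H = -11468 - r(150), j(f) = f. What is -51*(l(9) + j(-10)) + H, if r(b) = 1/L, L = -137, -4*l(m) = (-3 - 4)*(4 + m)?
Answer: -6640797/548 ≈ -12118.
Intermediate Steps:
l(m) = 7 + 7*m/4 (l(m) = -(-3 - 4)*(4 + m)/4 = -(-7)*(4 + m)/4 = -(-28 - 7*m)/4 = 7 + 7*m/4)
r(b) = -1/137 (r(b) = 1/(-137) = -1/137)
H = -1571115/137 (H = -11468 - 1*(-1/137) = -11468 + 1/137 = -1571115/137 ≈ -11468.)
-51*(l(9) + j(-10)) + H = -51*((7 + (7/4)*9) - 10) - 1571115/137 = -51*((7 + 63/4) - 10) - 1571115/137 = -51*(91/4 - 10) - 1571115/137 = -51*51/4 - 1571115/137 = -2601/4 - 1571115/137 = -6640797/548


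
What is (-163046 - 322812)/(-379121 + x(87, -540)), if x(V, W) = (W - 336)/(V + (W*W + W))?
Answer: 47152033042/36793314221 ≈ 1.2815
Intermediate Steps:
x(V, W) = (-336 + W)/(V + W + W**2) (x(V, W) = (-336 + W)/(V + (W**2 + W)) = (-336 + W)/(V + (W + W**2)) = (-336 + W)/(V + W + W**2))
(-163046 - 322812)/(-379121 + x(87, -540)) = (-163046 - 322812)/(-379121 + (-336 - 540)/(87 - 540 + (-540)**2)) = -485858/(-379121 - 876/(87 - 540 + 291600)) = -485858/(-379121 - 876/291147) = -485858/(-379121 + (1/291147)*(-876)) = -485858/(-379121 - 292/97049) = -485858/(-36793314221/97049) = -485858*(-97049/36793314221) = 47152033042/36793314221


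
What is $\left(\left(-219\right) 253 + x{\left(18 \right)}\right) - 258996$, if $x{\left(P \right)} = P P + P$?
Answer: $-314061$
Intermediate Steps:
$x{\left(P \right)} = P + P^{2}$ ($x{\left(P \right)} = P^{2} + P = P + P^{2}$)
$\left(\left(-219\right) 253 + x{\left(18 \right)}\right) - 258996 = \left(\left(-219\right) 253 + 18 \left(1 + 18\right)\right) - 258996 = \left(-55407 + 18 \cdot 19\right) - 258996 = \left(-55407 + 342\right) - 258996 = -55065 - 258996 = -314061$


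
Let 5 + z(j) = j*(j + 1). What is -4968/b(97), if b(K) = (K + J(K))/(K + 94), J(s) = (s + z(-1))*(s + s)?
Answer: -948888/17945 ≈ -52.878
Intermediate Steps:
z(j) = -5 + j*(1 + j) (z(j) = -5 + j*(j + 1) = -5 + j*(1 + j))
J(s) = 2*s*(-5 + s) (J(s) = (s + (-5 - 1 + (-1)**2))*(s + s) = (s + (-5 - 1 + 1))*(2*s) = (s - 5)*(2*s) = (-5 + s)*(2*s) = 2*s*(-5 + s))
b(K) = (K + 2*K*(-5 + K))/(94 + K) (b(K) = (K + 2*K*(-5 + K))/(K + 94) = (K + 2*K*(-5 + K))/(94 + K))
-4968/b(97) = -4968*(94 + 97)/(97*(-9 + 2*97)) = -4968*191/(97*(-9 + 194)) = -4968/(97*(1/191)*185) = -4968/17945/191 = -4968*191/17945 = -948888/17945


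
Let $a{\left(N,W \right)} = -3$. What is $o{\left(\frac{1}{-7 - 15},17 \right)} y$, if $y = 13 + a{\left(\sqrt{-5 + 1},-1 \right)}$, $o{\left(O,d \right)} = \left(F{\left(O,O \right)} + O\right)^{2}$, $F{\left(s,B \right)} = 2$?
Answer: $\frac{9245}{242} \approx 38.202$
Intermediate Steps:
$o{\left(O,d \right)} = \left(2 + O\right)^{2}$
$y = 10$ ($y = 13 - 3 = 10$)
$o{\left(\frac{1}{-7 - 15},17 \right)} y = \left(2 + \frac{1}{-7 - 15}\right)^{2} \cdot 10 = \left(2 + \frac{1}{-22}\right)^{2} \cdot 10 = \left(2 - \frac{1}{22}\right)^{2} \cdot 10 = \left(\frac{43}{22}\right)^{2} \cdot 10 = \frac{1849}{484} \cdot 10 = \frac{9245}{242}$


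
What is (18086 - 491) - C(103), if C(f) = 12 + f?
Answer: 17480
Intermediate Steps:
(18086 - 491) - C(103) = (18086 - 491) - (12 + 103) = 17595 - 1*115 = 17595 - 115 = 17480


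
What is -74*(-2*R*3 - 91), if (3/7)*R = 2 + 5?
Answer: 13986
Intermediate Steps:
R = 49/3 (R = 7*(2 + 5)/3 = (7/3)*7 = 49/3 ≈ 16.333)
-74*(-2*R*3 - 91) = -74*(-2*49/3*3 - 91) = -74*(-98/3*3 - 91) = -74*(-98 - 91) = -74*(-189) = 13986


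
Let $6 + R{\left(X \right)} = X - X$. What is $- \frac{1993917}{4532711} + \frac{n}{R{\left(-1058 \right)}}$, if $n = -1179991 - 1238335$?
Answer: $\frac{5480780449142}{13598133} \approx 4.0305 \cdot 10^{5}$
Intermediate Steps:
$n = -2418326$ ($n = -1179991 - 1238335 = -2418326$)
$R{\left(X \right)} = -6$ ($R{\left(X \right)} = -6 + \left(X - X\right) = -6 + 0 = -6$)
$- \frac{1993917}{4532711} + \frac{n}{R{\left(-1058 \right)}} = - \frac{1993917}{4532711} - \frac{2418326}{-6} = \left(-1993917\right) \frac{1}{4532711} - - \frac{1209163}{3} = - \frac{1993917}{4532711} + \frac{1209163}{3} = \frac{5480780449142}{13598133}$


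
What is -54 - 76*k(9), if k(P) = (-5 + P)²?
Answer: -1270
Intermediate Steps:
-54 - 76*k(9) = -54 - 76*(-5 + 9)² = -54 - 76*4² = -54 - 76*16 = -54 - 1216 = -1270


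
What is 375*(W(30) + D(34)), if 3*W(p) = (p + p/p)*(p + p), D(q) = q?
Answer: 245250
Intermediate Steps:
W(p) = 2*p*(1 + p)/3 (W(p) = ((p + p/p)*(p + p))/3 = ((p + 1)*(2*p))/3 = ((1 + p)*(2*p))/3 = (2*p*(1 + p))/3 = 2*p*(1 + p)/3)
375*(W(30) + D(34)) = 375*((2/3)*30*(1 + 30) + 34) = 375*((2/3)*30*31 + 34) = 375*(620 + 34) = 375*654 = 245250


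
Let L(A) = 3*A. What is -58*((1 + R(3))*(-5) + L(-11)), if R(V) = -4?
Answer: 1044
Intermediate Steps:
-58*((1 + R(3))*(-5) + L(-11)) = -58*((1 - 4)*(-5) + 3*(-11)) = -58*(-3*(-5) - 33) = -58*(15 - 33) = -58*(-18) = 1044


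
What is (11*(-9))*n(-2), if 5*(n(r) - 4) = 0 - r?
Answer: -2178/5 ≈ -435.60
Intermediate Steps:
n(r) = 4 - r/5 (n(r) = 4 + (0 - r)/5 = 4 + (-r)/5 = 4 - r/5)
(11*(-9))*n(-2) = (11*(-9))*(4 - 1/5*(-2)) = -99*(4 + 2/5) = -99*22/5 = -2178/5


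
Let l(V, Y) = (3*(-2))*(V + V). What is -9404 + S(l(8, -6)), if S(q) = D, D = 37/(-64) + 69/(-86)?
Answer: -25883607/2752 ≈ -9405.4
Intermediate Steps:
l(V, Y) = -12*V
D = -3799/2752 (D = 37*(-1/64) + 69*(-1/86) = -37/64 - 69/86 = -3799/2752 ≈ -1.3805)
S(q) = -3799/2752
-9404 + S(l(8, -6)) = -9404 - 3799/2752 = -25883607/2752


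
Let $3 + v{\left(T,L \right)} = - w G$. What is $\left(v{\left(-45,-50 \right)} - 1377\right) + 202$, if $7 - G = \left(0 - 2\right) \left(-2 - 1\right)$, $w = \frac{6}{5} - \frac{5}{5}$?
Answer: $- \frac{5891}{5} \approx -1178.2$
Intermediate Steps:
$w = \frac{1}{5}$ ($w = 6 \cdot \frac{1}{5} - 1 = \frac{6}{5} - 1 = \frac{1}{5} \approx 0.2$)
$G = 1$ ($G = 7 - \left(0 - 2\right) \left(-2 - 1\right) = 7 - \left(-2\right) \left(-3\right) = 7 - 6 = 1$)
$v{\left(T,L \right)} = - \frac{16}{5}$ ($v{\left(T,L \right)} = -3 + \left(-1\right) \frac{1}{5} \cdot 1 = -3 - \frac{1}{5} = - \frac{16}{5}$)
$\left(v{\left(-45,-50 \right)} - 1377\right) + 202 = \left(- \frac{16}{5} - 1377\right) + 202 = - \frac{6901}{5} + 202 = - \frac{5891}{5}$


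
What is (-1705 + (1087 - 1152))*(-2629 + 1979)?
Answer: 1150500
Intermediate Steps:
(-1705 + (1087 - 1152))*(-2629 + 1979) = (-1705 - 65)*(-650) = -1770*(-650) = 1150500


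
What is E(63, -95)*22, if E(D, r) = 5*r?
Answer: -10450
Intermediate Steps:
E(63, -95)*22 = (5*(-95))*22 = -475*22 = -10450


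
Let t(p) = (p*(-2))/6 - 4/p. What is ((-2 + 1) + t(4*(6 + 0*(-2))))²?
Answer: 3025/36 ≈ 84.028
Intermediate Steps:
t(p) = -4/p - p/3 (t(p) = -2*p*(⅙) - 4/p = -p/3 - 4/p = -4/p - p/3)
((-2 + 1) + t(4*(6 + 0*(-2))))² = ((-2 + 1) + (-4*1/(4*(6 + 0*(-2))) - 4*(6 + 0*(-2))/3))² = (-1 + (-4*1/(4*(6 + 0)) - 4*(6 + 0)/3))² = (-1 + (-4/(4*6) - 4*6/3))² = (-1 + (-4/24 - ⅓*24))² = (-1 + (-4*1/24 - 8))² = (-1 + (-⅙ - 8))² = (-1 - 49/6)² = (-55/6)² = 3025/36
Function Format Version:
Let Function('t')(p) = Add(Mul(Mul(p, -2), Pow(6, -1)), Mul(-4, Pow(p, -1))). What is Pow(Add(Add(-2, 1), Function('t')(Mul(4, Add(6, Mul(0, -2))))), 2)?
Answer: Rational(3025, 36) ≈ 84.028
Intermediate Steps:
Function('t')(p) = Add(Mul(-4, Pow(p, -1)), Mul(Rational(-1, 3), p)) (Function('t')(p) = Add(Mul(Mul(-2, p), Rational(1, 6)), Mul(-4, Pow(p, -1))) = Add(Mul(Rational(-1, 3), p), Mul(-4, Pow(p, -1))) = Add(Mul(-4, Pow(p, -1)), Mul(Rational(-1, 3), p)))
Pow(Add(Add(-2, 1), Function('t')(Mul(4, Add(6, Mul(0, -2))))), 2) = Pow(Add(Add(-2, 1), Add(Mul(-4, Pow(Mul(4, Add(6, Mul(0, -2))), -1)), Mul(Rational(-1, 3), Mul(4, Add(6, Mul(0, -2)))))), 2) = Pow(Add(-1, Add(Mul(-4, Pow(Mul(4, Add(6, 0)), -1)), Mul(Rational(-1, 3), Mul(4, Add(6, 0))))), 2) = Pow(Add(-1, Add(Mul(-4, Pow(Mul(4, 6), -1)), Mul(Rational(-1, 3), Mul(4, 6)))), 2) = Pow(Add(-1, Add(Mul(-4, Pow(24, -1)), Mul(Rational(-1, 3), 24))), 2) = Pow(Add(-1, Add(Mul(-4, Rational(1, 24)), -8)), 2) = Pow(Add(-1, Add(Rational(-1, 6), -8)), 2) = Pow(Add(-1, Rational(-49, 6)), 2) = Pow(Rational(-55, 6), 2) = Rational(3025, 36)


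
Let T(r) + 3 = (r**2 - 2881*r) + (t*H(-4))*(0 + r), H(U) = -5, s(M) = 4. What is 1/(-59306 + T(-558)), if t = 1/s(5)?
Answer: 2/3720701 ≈ 5.3753e-7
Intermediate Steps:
t = 1/4 ≈ 0.25000
T(r) = -3 + r**2 - 11529*r/4 (T(r) = -3 + ((r**2 - 2881*r) + ((1/4)*(-5))*(0 + r)) = -3 + ((r**2 - 2881*r) - 5*r/4) = -3 + (r**2 - 11529*r/4) = -3 + r**2 - 11529*r/4)
1/(-59306 + T(-558)) = 1/(-59306 + (-3 + (-558)**2 - 11529/4*(-558))) = 1/(-59306 + (-3 + 311364 + 3216591/2)) = 1/(-59306 + 3839313/2) = 1/(3720701/2) = 2/3720701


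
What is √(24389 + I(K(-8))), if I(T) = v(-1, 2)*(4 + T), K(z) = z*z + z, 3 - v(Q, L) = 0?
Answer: √24569 ≈ 156.75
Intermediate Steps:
v(Q, L) = 3 (v(Q, L) = 3 - 1*0 = 3 + 0 = 3)
K(z) = z + z² (K(z) = z² + z = z + z²)
I(T) = 12 + 3*T (I(T) = 3*(4 + T) = 12 + 3*T)
√(24389 + I(K(-8))) = √(24389 + (12 + 3*(-8*(1 - 8)))) = √(24389 + (12 + 3*(-8*(-7)))) = √(24389 + (12 + 3*56)) = √(24389 + (12 + 168)) = √(24389 + 180) = √24569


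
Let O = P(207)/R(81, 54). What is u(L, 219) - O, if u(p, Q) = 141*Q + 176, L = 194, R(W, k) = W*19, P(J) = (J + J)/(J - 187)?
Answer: 53104027/1710 ≈ 31055.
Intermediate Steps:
P(J) = 2*J/(-187 + J) (P(J) = (2*J)/(-187 + J) = 2*J/(-187 + J))
R(W, k) = 19*W
O = 23/1710 (O = (2*207/(-187 + 207))/((19*81)) = (2*207/20)/1539 = (2*207*(1/20))*(1/1539) = (207/10)*(1/1539) = 23/1710 ≈ 0.013450)
u(p, Q) = 176 + 141*Q
u(L, 219) - O = (176 + 141*219) - 1*23/1710 = (176 + 30879) - 23/1710 = 31055 - 23/1710 = 53104027/1710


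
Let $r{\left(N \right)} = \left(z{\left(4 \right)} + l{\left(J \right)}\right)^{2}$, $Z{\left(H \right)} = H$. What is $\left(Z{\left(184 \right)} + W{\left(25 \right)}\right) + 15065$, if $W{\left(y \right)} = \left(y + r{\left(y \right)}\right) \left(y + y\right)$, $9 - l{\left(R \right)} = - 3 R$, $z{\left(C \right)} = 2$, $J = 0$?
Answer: $22549$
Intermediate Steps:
$l{\left(R \right)} = 9 + 3 R$ ($l{\left(R \right)} = 9 - - 3 R = 9 + 3 R$)
$r{\left(N \right)} = 121$ ($r{\left(N \right)} = \left(2 + \left(9 + 3 \cdot 0\right)\right)^{2} = \left(2 + \left(9 + 0\right)\right)^{2} = \left(2 + 9\right)^{2} = 11^{2} = 121$)
$W{\left(y \right)} = 2 y \left(121 + y\right)$ ($W{\left(y \right)} = \left(y + 121\right) \left(y + y\right) = \left(121 + y\right) 2 y = 2 y \left(121 + y\right)$)
$\left(Z{\left(184 \right)} + W{\left(25 \right)}\right) + 15065 = \left(184 + 2 \cdot 25 \left(121 + 25\right)\right) + 15065 = \left(184 + 2 \cdot 25 \cdot 146\right) + 15065 = \left(184 + 7300\right) + 15065 = 7484 + 15065 = 22549$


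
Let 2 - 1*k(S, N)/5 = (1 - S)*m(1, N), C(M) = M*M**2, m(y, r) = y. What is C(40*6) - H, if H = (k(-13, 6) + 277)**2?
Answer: 13776911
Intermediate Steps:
C(M) = M**3
k(S, N) = 5 + 5*S (k(S, N) = 10 - 5*(1 - S) = 10 + (-5 + 5*S) = 5 + 5*S)
H = 47089 (H = ((5 + 5*(-13)) + 277)**2 = ((5 - 65) + 277)**2 = (-60 + 277)**2 = 217**2 = 47089)
C(40*6) - H = (40*6)**3 - 1*47089 = 240**3 - 47089 = 13824000 - 47089 = 13776911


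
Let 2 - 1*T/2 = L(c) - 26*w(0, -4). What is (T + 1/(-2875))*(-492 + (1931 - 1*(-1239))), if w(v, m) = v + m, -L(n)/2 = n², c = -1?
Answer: -1539852678/2875 ≈ -5.3560e+5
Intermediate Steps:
L(n) = -2*n²
w(v, m) = m + v
T = -200 (T = 4 - 2*(-2*(-1)² - 26*(-4 + 0)) = 4 - 2*(-2*1 - 26*(-4)) = 4 - 2*(-2 + 104) = 4 - 2*102 = 4 - 204 = -200)
(T + 1/(-2875))*(-492 + (1931 - 1*(-1239))) = (-200 + 1/(-2875))*(-492 + (1931 - 1*(-1239))) = (-200 - 1/2875)*(-492 + (1931 + 1239)) = -575001*(-492 + 3170)/2875 = -575001/2875*2678 = -1539852678/2875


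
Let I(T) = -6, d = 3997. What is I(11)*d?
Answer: -23982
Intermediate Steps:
I(11)*d = -6*3997 = -23982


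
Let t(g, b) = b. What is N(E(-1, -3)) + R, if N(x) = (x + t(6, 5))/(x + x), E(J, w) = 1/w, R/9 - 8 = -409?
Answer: -3616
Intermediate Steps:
R = -3609 (R = 72 + 9*(-409) = 72 - 3681 = -3609)
N(x) = (5 + x)/(2*x) (N(x) = (x + 5)/(x + x) = (5 + x)/((2*x)) = (5 + x)*(1/(2*x)) = (5 + x)/(2*x))
N(E(-1, -3)) + R = (5 + 1/(-3))/(2*(1/(-3))) - 3609 = (5 - ⅓)/(2*(-⅓)) - 3609 = (½)*(-3)*(14/3) - 3609 = -7 - 3609 = -3616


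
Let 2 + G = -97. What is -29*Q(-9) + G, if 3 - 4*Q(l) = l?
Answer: -186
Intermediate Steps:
G = -99 (G = -2 - 97 = -99)
Q(l) = 3/4 - l/4
-29*Q(-9) + G = -29*(3/4 - 1/4*(-9)) - 99 = -29*(3/4 + 9/4) - 99 = -29*3 - 99 = -87 - 99 = -186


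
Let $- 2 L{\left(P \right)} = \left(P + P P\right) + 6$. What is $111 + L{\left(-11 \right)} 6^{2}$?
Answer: $-1977$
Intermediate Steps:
$L{\left(P \right)} = -3 - \frac{P}{2} - \frac{P^{2}}{2}$ ($L{\left(P \right)} = - \frac{\left(P + P P\right) + 6}{2} = - \frac{\left(P + P^{2}\right) + 6}{2} = - \frac{6 + P + P^{2}}{2} = -3 - \frac{P}{2} - \frac{P^{2}}{2}$)
$111 + L{\left(-11 \right)} 6^{2} = 111 + \left(-3 - - \frac{11}{2} - \frac{\left(-11\right)^{2}}{2}\right) 6^{2} = 111 + \left(-3 + \frac{11}{2} - \frac{121}{2}\right) 36 = 111 - 2088 = -1977$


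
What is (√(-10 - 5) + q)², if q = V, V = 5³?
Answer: (125 + I*√15)² ≈ 15610.0 + 968.25*I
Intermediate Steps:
V = 125
q = 125
(√(-10 - 5) + q)² = (√(-10 - 5) + 125)² = (√(-15) + 125)² = (I*√15 + 125)² = (125 + I*√15)²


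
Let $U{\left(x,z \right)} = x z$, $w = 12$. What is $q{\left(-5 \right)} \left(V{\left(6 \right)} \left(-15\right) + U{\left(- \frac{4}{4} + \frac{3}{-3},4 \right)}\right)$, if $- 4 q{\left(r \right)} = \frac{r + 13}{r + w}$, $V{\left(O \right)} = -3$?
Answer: $- \frac{74}{7} \approx -10.571$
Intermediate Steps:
$q{\left(r \right)} = - \frac{13 + r}{4 \left(12 + r\right)}$ ($q{\left(r \right)} = - \frac{\left(r + 13\right) \frac{1}{r + 12}}{4} = - \frac{\left(13 + r\right) \frac{1}{12 + r}}{4} = - \frac{\frac{1}{12 + r} \left(13 + r\right)}{4} = - \frac{13 + r}{4 \left(12 + r\right)}$)
$q{\left(-5 \right)} \left(V{\left(6 \right)} \left(-15\right) + U{\left(- \frac{4}{4} + \frac{3}{-3},4 \right)}\right) = \frac{-13 - -5}{4 \left(12 - 5\right)} \left(\left(-3\right) \left(-15\right) + \left(- \frac{4}{4} + \frac{3}{-3}\right) 4\right) = \frac{-13 + 5}{4 \cdot 7} \left(45 + \left(\left(-4\right) \frac{1}{4} + 3 \left(- \frac{1}{3}\right)\right) 4\right) = \frac{1}{4} \cdot \frac{1}{7} \left(-8\right) \left(45 + \left(-1 - 1\right) 4\right) = - \frac{2 \left(45 - 8\right)}{7} = \left(- \frac{2}{7}\right) 37 = - \frac{74}{7}$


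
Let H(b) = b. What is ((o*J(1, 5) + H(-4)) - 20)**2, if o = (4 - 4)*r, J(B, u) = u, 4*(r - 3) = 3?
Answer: 576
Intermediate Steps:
r = 15/4 (r = 3 + (1/4)*3 = 3 + 3/4 = 15/4 ≈ 3.7500)
o = 0 (o = (4 - 4)*(15/4) = 0*(15/4) = 0)
((o*J(1, 5) + H(-4)) - 20)**2 = ((0*5 - 4) - 20)**2 = ((0 - 4) - 20)**2 = (-4 - 20)**2 = (-24)**2 = 576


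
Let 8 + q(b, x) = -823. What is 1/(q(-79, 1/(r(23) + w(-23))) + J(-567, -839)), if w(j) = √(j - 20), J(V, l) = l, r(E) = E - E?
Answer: -1/1670 ≈ -0.00059880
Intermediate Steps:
r(E) = 0
w(j) = √(-20 + j)
q(b, x) = -831 (q(b, x) = -8 - 823 = -831)
1/(q(-79, 1/(r(23) + w(-23))) + J(-567, -839)) = 1/(-831 - 839) = 1/(-1670) = -1/1670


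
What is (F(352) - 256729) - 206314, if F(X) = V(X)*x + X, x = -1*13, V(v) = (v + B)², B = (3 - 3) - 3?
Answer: -2046104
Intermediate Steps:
B = -3 (B = 0 - 3 = -3)
V(v) = (-3 + v)² (V(v) = (v - 3)² = (-3 + v)²)
x = -13
F(X) = X - 13*(-3 + X)² (F(X) = (-3 + X)²*(-13) + X = -13*(-3 + X)² + X = X - 13*(-3 + X)²)
(F(352) - 256729) - 206314 = ((352 - 13*(-3 + 352)²) - 256729) - 206314 = ((352 - 13*349²) - 256729) - 206314 = ((352 - 13*121801) - 256729) - 206314 = ((352 - 1583413) - 256729) - 206314 = (-1583061 - 256729) - 206314 = -1839790 - 206314 = -2046104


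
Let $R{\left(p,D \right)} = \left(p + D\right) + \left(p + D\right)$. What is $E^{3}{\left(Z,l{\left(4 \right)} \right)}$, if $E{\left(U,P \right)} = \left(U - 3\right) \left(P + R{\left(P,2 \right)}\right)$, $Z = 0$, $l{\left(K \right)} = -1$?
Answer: $-27$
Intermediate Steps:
$R{\left(p,D \right)} = 2 D + 2 p$ ($R{\left(p,D \right)} = \left(D + p\right) + \left(D + p\right) = 2 D + 2 p$)
$E{\left(U,P \right)} = \left(-3 + U\right) \left(4 + 3 P\right)$ ($E{\left(U,P \right)} = \left(U - 3\right) \left(P + \left(2 \cdot 2 + 2 P\right)\right) = \left(-3 + U\right) \left(P + \left(4 + 2 P\right)\right) = \left(-3 + U\right) \left(4 + 3 P\right)$)
$E^{3}{\left(Z,l{\left(4 \right)} \right)} = \left(-12 - -9 + 4 \cdot 0 + 3 \left(-1\right) 0\right)^{3} = \left(-12 + 9 + 0 + 0\right)^{3} = \left(-3\right)^{3} = -27$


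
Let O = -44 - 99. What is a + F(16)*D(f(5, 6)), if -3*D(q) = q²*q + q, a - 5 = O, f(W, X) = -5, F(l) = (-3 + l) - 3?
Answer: 886/3 ≈ 295.33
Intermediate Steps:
O = -143
F(l) = -6 + l
a = -138 (a = 5 - 143 = -138)
D(q) = -q/3 - q³/3 (D(q) = -(q²*q + q)/3 = -(q³ + q)/3 = -(q + q³)/3 = -q/3 - q³/3)
a + F(16)*D(f(5, 6)) = -138 + (-6 + 16)*(-⅓*(-5)*(1 + (-5)²)) = -138 + 10*(-⅓*(-5)*(1 + 25)) = -138 + 10*(-⅓*(-5)*26) = -138 + 10*(130/3) = -138 + 1300/3 = 886/3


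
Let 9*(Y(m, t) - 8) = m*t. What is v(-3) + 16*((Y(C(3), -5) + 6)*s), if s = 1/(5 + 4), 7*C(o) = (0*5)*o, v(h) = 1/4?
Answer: 905/36 ≈ 25.139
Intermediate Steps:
v(h) = ¼
C(o) = 0 (C(o) = ((0*5)*o)/7 = (0*o)/7 = (⅐)*0 = 0)
s = ⅑ (s = 1/9 = ⅑ ≈ 0.11111)
Y(m, t) = 8 + m*t/9 (Y(m, t) = 8 + (m*t)/9 = 8 + m*t/9)
v(-3) + 16*((Y(C(3), -5) + 6)*s) = ¼ + 16*(((8 + (⅑)*0*(-5)) + 6)*(⅑)) = ¼ + 16*(((8 + 0) + 6)*(⅑)) = ¼ + 16*((8 + 6)*(⅑)) = ¼ + 16*(14*(⅑)) = ¼ + 16*(14/9) = ¼ + 224/9 = 905/36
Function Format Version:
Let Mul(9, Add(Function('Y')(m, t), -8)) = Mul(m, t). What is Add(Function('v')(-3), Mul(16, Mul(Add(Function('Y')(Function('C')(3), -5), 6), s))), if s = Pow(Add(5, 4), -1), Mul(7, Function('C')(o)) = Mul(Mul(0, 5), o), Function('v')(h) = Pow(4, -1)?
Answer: Rational(905, 36) ≈ 25.139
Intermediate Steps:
Function('v')(h) = Rational(1, 4)
Function('C')(o) = 0 (Function('C')(o) = Mul(Rational(1, 7), Mul(Mul(0, 5), o)) = Mul(Rational(1, 7), Mul(0, o)) = Mul(Rational(1, 7), 0) = 0)
s = Rational(1, 9) (s = Pow(9, -1) = Rational(1, 9) ≈ 0.11111)
Function('Y')(m, t) = Add(8, Mul(Rational(1, 9), m, t)) (Function('Y')(m, t) = Add(8, Mul(Rational(1, 9), Mul(m, t))) = Add(8, Mul(Rational(1, 9), m, t)))
Add(Function('v')(-3), Mul(16, Mul(Add(Function('Y')(Function('C')(3), -5), 6), s))) = Add(Rational(1, 4), Mul(16, Mul(Add(Add(8, Mul(Rational(1, 9), 0, -5)), 6), Rational(1, 9)))) = Add(Rational(1, 4), Mul(16, Mul(Add(Add(8, 0), 6), Rational(1, 9)))) = Add(Rational(1, 4), Mul(16, Mul(Add(8, 6), Rational(1, 9)))) = Add(Rational(1, 4), Mul(16, Mul(14, Rational(1, 9)))) = Add(Rational(1, 4), Mul(16, Rational(14, 9))) = Add(Rational(1, 4), Rational(224, 9)) = Rational(905, 36)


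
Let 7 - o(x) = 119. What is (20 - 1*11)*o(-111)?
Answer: -1008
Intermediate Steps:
o(x) = -112 (o(x) = 7 - 1*119 = 7 - 119 = -112)
(20 - 1*11)*o(-111) = (20 - 1*11)*(-112) = (20 - 11)*(-112) = 9*(-112) = -1008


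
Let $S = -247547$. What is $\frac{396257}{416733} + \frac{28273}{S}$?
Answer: $\frac{86309939470}{103161003951} \approx 0.83665$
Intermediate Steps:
$\frac{396257}{416733} + \frac{28273}{S} = \frac{396257}{416733} + \frac{28273}{-247547} = 396257 \cdot \frac{1}{416733} + 28273 \left(- \frac{1}{247547}\right) = \frac{396257}{416733} - \frac{28273}{247547} = \frac{86309939470}{103161003951}$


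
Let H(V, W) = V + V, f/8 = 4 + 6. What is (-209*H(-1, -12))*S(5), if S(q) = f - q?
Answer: 31350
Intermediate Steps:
f = 80 (f = 8*(4 + 6) = 8*10 = 80)
S(q) = 80 - q
H(V, W) = 2*V
(-209*H(-1, -12))*S(5) = (-418*(-1))*(80 - 1*5) = (-209*(-2))*(80 - 5) = 418*75 = 31350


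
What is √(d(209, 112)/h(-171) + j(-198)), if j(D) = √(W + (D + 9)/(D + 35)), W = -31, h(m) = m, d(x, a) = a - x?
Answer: √(48966667 + 8473392*I*√3097)/9291 ≈ 1.7406 + 1.5692*I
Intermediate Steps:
j(D) = √(-31 + (9 + D)/(35 + D)) (j(D) = √(-31 + (D + 9)/(D + 35)) = √(-31 + (9 + D)/(35 + D)))
√(d(209, 112)/h(-171) + j(-198)) = √((112 - 1*209)/(-171) + √2*√((-538 - 15*(-198))/(35 - 198))) = √((112 - 209)*(-1/171) + √2*√((-538 + 2970)/(-163))) = √(-97*(-1/171) + √2*√(-1/163*2432)) = √(97/171 + √2*√(-2432/163)) = √(97/171 + √2*(8*I*√6194/163)) = √(97/171 + 16*I*√3097/163)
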